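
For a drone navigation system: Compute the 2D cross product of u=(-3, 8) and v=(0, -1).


u x v = u_x*v_y - u_y*v_x = (-3)*(-1) - 8*0
= 3 - 0 = 3

3


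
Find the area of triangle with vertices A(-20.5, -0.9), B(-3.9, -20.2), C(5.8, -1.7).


Area = |x_A(y_B-y_C) + x_B(y_C-y_A) + x_C(y_A-y_B)|/2
= |379.25 + 3.12 + 111.94|/2
= 494.31/2 = 247.155

247.155


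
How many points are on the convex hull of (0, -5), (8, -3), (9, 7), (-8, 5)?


Convex hull vertices (CCW): (-8, 5), (0, -5), (8, -3), (9, 7)
Count = 4

4


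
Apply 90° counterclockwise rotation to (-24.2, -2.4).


90° CCW: (x,y) -> (-y, x)
(-24.2,-2.4) -> (2.4, -24.2)

(2.4, -24.2)


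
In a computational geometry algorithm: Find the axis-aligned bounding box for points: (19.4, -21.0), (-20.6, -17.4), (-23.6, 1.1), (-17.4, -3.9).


x range: [-23.6, 19.4]
y range: [-21, 1.1]
Bounding box: (-23.6,-21) to (19.4,1.1)

(-23.6,-21) to (19.4,1.1)


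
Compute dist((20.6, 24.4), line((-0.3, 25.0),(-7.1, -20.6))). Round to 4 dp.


|cross product| = 957.12
|line direction| = sqrt(2125.6) = 46.1042
Distance = 957.12/sqrt(2125.6) = 20.7599

20.7599


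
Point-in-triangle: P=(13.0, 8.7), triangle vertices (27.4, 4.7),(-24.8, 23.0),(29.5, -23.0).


Cross products: AB x AP = 54.72, BC x BP = 962.31, CA x CP = 390.48
All same sign? yes

Yes, inside


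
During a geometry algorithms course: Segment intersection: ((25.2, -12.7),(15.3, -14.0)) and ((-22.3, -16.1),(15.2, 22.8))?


Cross products: d1=-1720.25, d2=-1383.89, d3=-28.09, d4=-364.45
d1*d2 < 0 and d3*d4 < 0? no

No, they don't intersect


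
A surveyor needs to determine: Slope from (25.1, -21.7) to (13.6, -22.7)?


slope = (y2-y1)/(x2-x1) = ((-22.7)-(-21.7))/(13.6-25.1) = (-1)/(-11.5) = 0.087

0.087


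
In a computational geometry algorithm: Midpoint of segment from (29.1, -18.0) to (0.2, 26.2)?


M = ((29.1+0.2)/2, ((-18)+26.2)/2)
= (14.65, 4.1)

(14.65, 4.1)


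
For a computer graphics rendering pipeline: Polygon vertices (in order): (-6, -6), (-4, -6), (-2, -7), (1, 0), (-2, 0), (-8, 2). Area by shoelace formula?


Shoelace sum: ((-6)*(-6) - (-4)*(-6)) + ((-4)*(-7) - (-2)*(-6)) + ((-2)*0 - 1*(-7)) + (1*0 - (-2)*0) + ((-2)*2 - (-8)*0) + ((-8)*(-6) - (-6)*2)
= 91
Area = |91|/2 = 45.5

45.5


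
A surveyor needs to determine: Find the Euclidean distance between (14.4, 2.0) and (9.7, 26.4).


dx=-4.7, dy=24.4
d^2 = (-4.7)^2 + 24.4^2 = 617.45
d = sqrt(617.45) = 24.8485

24.8485


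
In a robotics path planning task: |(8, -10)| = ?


|u| = sqrt(8^2 + (-10)^2) = sqrt(164) = 12.8062

12.8062


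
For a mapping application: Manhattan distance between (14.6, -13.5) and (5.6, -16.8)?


|14.6-5.6| + |(-13.5)-(-16.8)| = 9 + 3.3 = 12.3

12.3


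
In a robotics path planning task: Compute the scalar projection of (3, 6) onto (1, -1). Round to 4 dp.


u.v = -3, |v| = sqrt(2) = 1.4142
Scalar projection = u.v / |v| = -3 / sqrt(2) = -2.1213

-2.1213


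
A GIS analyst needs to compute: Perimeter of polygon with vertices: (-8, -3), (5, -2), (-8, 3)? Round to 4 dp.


Sides: (-8, -3)->(5, -2): sqrt(170) = 13.038405, (5, -2)->(-8, 3): sqrt(194) = 13.928388, (-8, 3)->(-8, -3): sqrt(36) = 6
Sum = 32.966793
Perimeter = 32.9668

32.9668


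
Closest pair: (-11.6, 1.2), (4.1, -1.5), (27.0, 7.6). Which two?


d(P0,P1) = 15.9305, d(P0,P2) = 39.127, d(P1,P2) = 24.6418
Closest: P0 and P1

Closest pair: (-11.6, 1.2) and (4.1, -1.5), distance = 15.9305


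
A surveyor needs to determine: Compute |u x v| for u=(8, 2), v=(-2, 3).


|u x v| = |8*3 - 2*(-2)|
= |24 - (-4)| = 28

28


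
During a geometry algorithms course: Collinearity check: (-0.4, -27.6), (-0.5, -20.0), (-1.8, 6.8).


Cross product: ((-0.5)-(-0.4))*(6.8-(-27.6)) - ((-20)-(-27.6))*((-1.8)-(-0.4))
= 7.2

No, not collinear


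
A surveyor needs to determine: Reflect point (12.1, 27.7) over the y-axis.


Reflection over y-axis: (x,y) -> (-x,y)
(12.1, 27.7) -> (-12.1, 27.7)

(-12.1, 27.7)


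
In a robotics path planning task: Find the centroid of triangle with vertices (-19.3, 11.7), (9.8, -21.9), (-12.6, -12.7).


Centroid = ((x_A+x_B+x_C)/3, (y_A+y_B+y_C)/3)
= (((-19.3)+9.8+(-12.6))/3, (11.7+(-21.9)+(-12.7))/3)
= (-7.3667, -7.6333)

(-7.3667, -7.6333)


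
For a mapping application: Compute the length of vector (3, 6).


|u| = sqrt(3^2 + 6^2) = sqrt(45) = 6.7082

6.7082


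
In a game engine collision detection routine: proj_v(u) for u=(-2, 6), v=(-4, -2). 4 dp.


u.v = -4, |v| = sqrt(20) = 4.4721
Scalar projection = u.v / |v| = -4 / sqrt(20) = -0.8944

-0.8944


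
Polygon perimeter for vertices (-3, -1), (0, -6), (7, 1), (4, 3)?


Sides: (-3, -1)->(0, -6): sqrt(34) = 5.830952, (0, -6)->(7, 1): sqrt(98) = 9.899495, (7, 1)->(4, 3): sqrt(13) = 3.605551, (4, 3)->(-3, -1): sqrt(65) = 8.062258
Sum = 27.398256
Perimeter = 27.3983

27.3983


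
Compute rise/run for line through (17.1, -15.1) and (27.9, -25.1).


slope = (y2-y1)/(x2-x1) = ((-25.1)-(-15.1))/(27.9-17.1) = (-10)/10.8 = -0.9259

-0.9259


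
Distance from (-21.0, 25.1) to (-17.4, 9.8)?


dx=3.6, dy=-15.3
d^2 = 3.6^2 + (-15.3)^2 = 247.05
d = sqrt(247.05) = 15.7178

15.7178


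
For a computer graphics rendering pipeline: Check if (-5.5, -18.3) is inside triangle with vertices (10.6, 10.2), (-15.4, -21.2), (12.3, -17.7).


Cross products: AB x AP = 235.46, BC x BP = 45.68, CA x CP = 497.64
All same sign? yes

Yes, inside


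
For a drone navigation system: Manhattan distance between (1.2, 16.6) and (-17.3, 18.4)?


|1.2-(-17.3)| + |16.6-18.4| = 18.5 + 1.8 = 20.3

20.3


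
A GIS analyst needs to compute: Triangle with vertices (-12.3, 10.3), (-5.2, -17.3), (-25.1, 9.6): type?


Side lengths squared: AB^2=812.17, BC^2=1119.62, CA^2=164.33
Sorted: [164.33, 812.17, 1119.62]
By sides: Scalene, By angles: Obtuse

Scalene, Obtuse


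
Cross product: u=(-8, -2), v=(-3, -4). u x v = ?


u x v = u_x*v_y - u_y*v_x = (-8)*(-4) - (-2)*(-3)
= 32 - 6 = 26

26


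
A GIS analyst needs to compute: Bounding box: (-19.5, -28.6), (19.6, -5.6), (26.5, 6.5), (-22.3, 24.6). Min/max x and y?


x range: [-22.3, 26.5]
y range: [-28.6, 24.6]
Bounding box: (-22.3,-28.6) to (26.5,24.6)

(-22.3,-28.6) to (26.5,24.6)


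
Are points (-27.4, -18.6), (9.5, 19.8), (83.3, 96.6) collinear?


Cross product: (9.5-(-27.4))*(96.6-(-18.6)) - (19.8-(-18.6))*(83.3-(-27.4))
= 0

Yes, collinear


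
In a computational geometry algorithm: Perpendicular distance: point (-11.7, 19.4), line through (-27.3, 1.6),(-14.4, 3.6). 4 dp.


|cross product| = 198.42
|line direction| = sqrt(170.41) = 13.0541
Distance = 198.42/sqrt(170.41) = 15.1998

15.1998


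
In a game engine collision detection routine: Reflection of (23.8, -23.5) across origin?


Reflection over origin: (x,y) -> (-x,-y)
(23.8, -23.5) -> (-23.8, 23.5)

(-23.8, 23.5)


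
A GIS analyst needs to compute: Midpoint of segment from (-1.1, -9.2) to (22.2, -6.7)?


M = (((-1.1)+22.2)/2, ((-9.2)+(-6.7))/2)
= (10.55, -7.95)

(10.55, -7.95)


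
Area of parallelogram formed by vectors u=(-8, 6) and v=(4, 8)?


|u x v| = |(-8)*8 - 6*4|
= |(-64) - 24| = 88

88


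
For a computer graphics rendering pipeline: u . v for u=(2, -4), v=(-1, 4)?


u . v = u_x*v_x + u_y*v_y = 2*(-1) + (-4)*4
= (-2) + (-16) = -18

-18


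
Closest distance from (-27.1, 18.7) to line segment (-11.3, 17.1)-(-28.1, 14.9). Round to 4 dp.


Project P onto AB: t = 0.9124 (clamped to [0,1])
Closest point on segment: (-26.6276, 15.0928)
Distance: 3.638

3.638


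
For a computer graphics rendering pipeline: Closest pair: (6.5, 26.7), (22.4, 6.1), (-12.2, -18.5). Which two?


d(P0,P1) = 26.0225, d(P0,P2) = 48.9155, d(P1,P2) = 42.4537
Closest: P0 and P1

Closest pair: (6.5, 26.7) and (22.4, 6.1), distance = 26.0225


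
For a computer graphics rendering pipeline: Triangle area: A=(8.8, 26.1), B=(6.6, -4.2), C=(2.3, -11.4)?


Area = |x_A(y_B-y_C) + x_B(y_C-y_A) + x_C(y_A-y_B)|/2
= |63.36 + (-247.5) + 69.69|/2
= 114.45/2 = 57.225

57.225


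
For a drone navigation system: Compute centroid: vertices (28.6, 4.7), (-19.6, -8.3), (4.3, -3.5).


Centroid = ((x_A+x_B+x_C)/3, (y_A+y_B+y_C)/3)
= ((28.6+(-19.6)+4.3)/3, (4.7+(-8.3)+(-3.5))/3)
= (4.4333, -2.3667)

(4.4333, -2.3667)


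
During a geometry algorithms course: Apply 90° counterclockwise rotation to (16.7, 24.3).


90° CCW: (x,y) -> (-y, x)
(16.7,24.3) -> (-24.3, 16.7)

(-24.3, 16.7)


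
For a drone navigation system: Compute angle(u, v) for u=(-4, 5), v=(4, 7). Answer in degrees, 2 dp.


u.v = 19, |u| = sqrt(41) = 6.4031, |v| = sqrt(65) = 8.0623
cos(theta) = u.v/(|u||v|) = 19/sqrt(2665) = 0.368048
theta = acos(0.368048) = 68.4 degrees

68.4 degrees


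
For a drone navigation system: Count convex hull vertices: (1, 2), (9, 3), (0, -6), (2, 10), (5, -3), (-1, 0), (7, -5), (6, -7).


Convex hull vertices (CCW): (-1, 0), (0, -6), (6, -7), (7, -5), (9, 3), (2, 10)
Count = 6

6


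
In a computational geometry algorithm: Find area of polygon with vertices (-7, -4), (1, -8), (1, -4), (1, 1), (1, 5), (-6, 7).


Shoelace sum: ((-7)*(-8) - 1*(-4)) + (1*(-4) - 1*(-8)) + (1*1 - 1*(-4)) + (1*5 - 1*1) + (1*7 - (-6)*5) + ((-6)*(-4) - (-7)*7)
= 183
Area = |183|/2 = 91.5

91.5


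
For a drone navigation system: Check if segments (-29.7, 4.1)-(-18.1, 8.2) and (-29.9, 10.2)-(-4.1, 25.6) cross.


Cross products: d1=-160.46, d2=-233.32, d3=71.58, d4=144.44
d1*d2 < 0 and d3*d4 < 0? no

No, they don't intersect


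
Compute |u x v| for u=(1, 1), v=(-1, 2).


|u x v| = |1*2 - 1*(-1)|
= |2 - (-1)| = 3

3


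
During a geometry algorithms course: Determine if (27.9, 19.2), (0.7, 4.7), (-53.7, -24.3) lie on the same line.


Cross product: (0.7-27.9)*((-24.3)-19.2) - (4.7-19.2)*((-53.7)-27.9)
= 0

Yes, collinear


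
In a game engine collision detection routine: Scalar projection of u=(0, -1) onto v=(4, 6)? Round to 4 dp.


u.v = -6, |v| = sqrt(52) = 7.2111
Scalar projection = u.v / |v| = -6 / sqrt(52) = -0.8321

-0.8321


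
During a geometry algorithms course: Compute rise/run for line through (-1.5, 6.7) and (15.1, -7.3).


slope = (y2-y1)/(x2-x1) = ((-7.3)-6.7)/(15.1-(-1.5)) = (-14)/16.6 = -0.8434

-0.8434


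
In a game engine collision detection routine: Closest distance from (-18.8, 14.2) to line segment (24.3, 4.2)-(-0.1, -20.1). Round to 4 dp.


Project P onto AB: t = 0.6819 (clamped to [0,1])
Closest point on segment: (7.6615, -12.3704)
Distance: 37.4992

37.4992


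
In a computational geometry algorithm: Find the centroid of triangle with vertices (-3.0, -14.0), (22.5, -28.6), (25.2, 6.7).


Centroid = ((x_A+x_B+x_C)/3, (y_A+y_B+y_C)/3)
= (((-3)+22.5+25.2)/3, ((-14)+(-28.6)+6.7)/3)
= (14.9, -11.9667)

(14.9, -11.9667)


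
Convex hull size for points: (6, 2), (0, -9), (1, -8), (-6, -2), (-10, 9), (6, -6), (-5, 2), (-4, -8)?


Convex hull vertices (CCW): (-10, 9), (-4, -8), (0, -9), (6, -6), (6, 2)
Count = 5

5


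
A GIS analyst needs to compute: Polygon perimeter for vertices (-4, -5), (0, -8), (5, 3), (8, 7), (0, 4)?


Sides: (-4, -5)->(0, -8): sqrt(25) = 5, (0, -8)->(5, 3): sqrt(146) = 12.083046, (5, 3)->(8, 7): sqrt(25) = 5, (8, 7)->(0, 4): sqrt(73) = 8.544004, (0, 4)->(-4, -5): sqrt(97) = 9.848858
Sum = 40.475908
Perimeter = 40.4759

40.4759


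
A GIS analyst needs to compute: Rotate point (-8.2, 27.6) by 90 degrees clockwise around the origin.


90° CW: (x,y) -> (y, -x)
(-8.2,27.6) -> (27.6, 8.2)

(27.6, 8.2)


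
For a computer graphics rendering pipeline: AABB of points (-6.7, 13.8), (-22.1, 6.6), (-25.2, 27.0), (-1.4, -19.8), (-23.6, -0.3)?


x range: [-25.2, -1.4]
y range: [-19.8, 27]
Bounding box: (-25.2,-19.8) to (-1.4,27)

(-25.2,-19.8) to (-1.4,27)


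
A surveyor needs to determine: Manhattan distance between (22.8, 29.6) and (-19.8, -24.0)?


|22.8-(-19.8)| + |29.6-(-24)| = 42.6 + 53.6 = 96.2

96.2


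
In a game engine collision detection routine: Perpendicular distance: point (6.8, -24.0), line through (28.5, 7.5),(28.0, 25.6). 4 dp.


|cross product| = 408.52
|line direction| = sqrt(327.86) = 18.1069
Distance = 408.52/sqrt(327.86) = 22.5616

22.5616


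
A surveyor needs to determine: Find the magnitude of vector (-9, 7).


|u| = sqrt((-9)^2 + 7^2) = sqrt(130) = 11.4018

11.4018


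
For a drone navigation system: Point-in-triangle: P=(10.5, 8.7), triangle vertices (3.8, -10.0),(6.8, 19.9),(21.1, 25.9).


Cross products: AB x AP = -144.23, BC x BP = -182.36, CA x CP = -82.98
All same sign? yes

Yes, inside


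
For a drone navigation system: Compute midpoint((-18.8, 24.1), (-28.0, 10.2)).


M = (((-18.8)+(-28))/2, (24.1+10.2)/2)
= (-23.4, 17.15)

(-23.4, 17.15)


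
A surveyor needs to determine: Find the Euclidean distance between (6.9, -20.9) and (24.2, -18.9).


dx=17.3, dy=2
d^2 = 17.3^2 + 2^2 = 303.29
d = sqrt(303.29) = 17.4152

17.4152


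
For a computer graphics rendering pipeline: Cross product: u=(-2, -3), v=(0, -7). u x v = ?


u x v = u_x*v_y - u_y*v_x = (-2)*(-7) - (-3)*0
= 14 - 0 = 14

14


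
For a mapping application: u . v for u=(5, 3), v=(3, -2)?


u . v = u_x*v_x + u_y*v_y = 5*3 + 3*(-2)
= 15 + (-6) = 9

9


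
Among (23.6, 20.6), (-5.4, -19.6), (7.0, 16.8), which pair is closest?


d(P0,P1) = 49.5685, d(P0,P2) = 17.0294, d(P1,P2) = 38.4541
Closest: P0 and P2

Closest pair: (23.6, 20.6) and (7.0, 16.8), distance = 17.0294


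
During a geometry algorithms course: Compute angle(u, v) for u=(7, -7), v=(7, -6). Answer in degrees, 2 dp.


u.v = 91, |u| = sqrt(98) = 9.8995, |v| = sqrt(85) = 9.2195
cos(theta) = u.v/(|u||v|) = 91/sqrt(8330) = 0.997054
theta = acos(0.997054) = 4.4 degrees

4.4 degrees


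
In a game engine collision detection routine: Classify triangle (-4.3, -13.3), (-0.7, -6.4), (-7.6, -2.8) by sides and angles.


Side lengths squared: AB^2=60.57, BC^2=60.57, CA^2=121.14
Sorted: [60.57, 60.57, 121.14]
By sides: Isosceles, By angles: Right

Isosceles, Right


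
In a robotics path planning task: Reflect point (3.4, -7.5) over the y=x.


Reflection over y=x: (x,y) -> (y,x)
(3.4, -7.5) -> (-7.5, 3.4)

(-7.5, 3.4)


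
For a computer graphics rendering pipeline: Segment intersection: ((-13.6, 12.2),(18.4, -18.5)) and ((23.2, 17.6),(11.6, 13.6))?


Cross products: d1=-84.56, d2=399.56, d3=1302.56, d4=818.44
d1*d2 < 0 and d3*d4 < 0? no

No, they don't intersect


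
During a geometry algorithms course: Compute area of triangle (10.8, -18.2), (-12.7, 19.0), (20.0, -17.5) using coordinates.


Area = |x_A(y_B-y_C) + x_B(y_C-y_A) + x_C(y_A-y_B)|/2
= |394.2 + (-8.89) + (-744)|/2
= 358.69/2 = 179.345

179.345


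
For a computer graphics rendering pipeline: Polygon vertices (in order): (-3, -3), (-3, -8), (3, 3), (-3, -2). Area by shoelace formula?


Shoelace sum: ((-3)*(-8) - (-3)*(-3)) + ((-3)*3 - 3*(-8)) + (3*(-2) - (-3)*3) + ((-3)*(-3) - (-3)*(-2))
= 36
Area = |36|/2 = 18

18


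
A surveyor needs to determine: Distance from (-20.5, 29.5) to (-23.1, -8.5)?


dx=-2.6, dy=-38
d^2 = (-2.6)^2 + (-38)^2 = 1450.76
d = sqrt(1450.76) = 38.0888

38.0888


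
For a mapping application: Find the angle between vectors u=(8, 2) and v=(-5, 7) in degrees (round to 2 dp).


u.v = -26, |u| = sqrt(68) = 8.2462, |v| = sqrt(74) = 8.6023
cos(theta) = u.v/(|u||v|) = -26/sqrt(5032) = -0.366525
theta = acos(-0.366525) = 111.5 degrees

111.5 degrees


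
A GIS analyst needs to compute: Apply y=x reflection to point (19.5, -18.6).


Reflection over y=x: (x,y) -> (y,x)
(19.5, -18.6) -> (-18.6, 19.5)

(-18.6, 19.5)


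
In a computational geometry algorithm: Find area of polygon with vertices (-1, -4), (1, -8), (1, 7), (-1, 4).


Shoelace sum: ((-1)*(-8) - 1*(-4)) + (1*7 - 1*(-8)) + (1*4 - (-1)*7) + ((-1)*(-4) - (-1)*4)
= 46
Area = |46|/2 = 23

23


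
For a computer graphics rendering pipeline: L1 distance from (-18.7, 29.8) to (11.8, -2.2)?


|(-18.7)-11.8| + |29.8-(-2.2)| = 30.5 + 32 = 62.5

62.5


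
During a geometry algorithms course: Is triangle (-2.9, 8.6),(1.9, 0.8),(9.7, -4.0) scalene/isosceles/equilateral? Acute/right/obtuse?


Side lengths squared: AB^2=83.88, BC^2=83.88, CA^2=317.52
Sorted: [83.88, 83.88, 317.52]
By sides: Isosceles, By angles: Obtuse

Isosceles, Obtuse


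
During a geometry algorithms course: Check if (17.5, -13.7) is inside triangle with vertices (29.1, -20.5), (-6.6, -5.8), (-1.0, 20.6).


Cross products: AB x AP = -72.24, BC x BP = -680.48, CA x CP = -272.08
All same sign? yes

Yes, inside


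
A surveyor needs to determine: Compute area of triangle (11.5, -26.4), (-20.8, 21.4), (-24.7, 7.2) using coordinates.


Area = |x_A(y_B-y_C) + x_B(y_C-y_A) + x_C(y_A-y_B)|/2
= |163.3 + (-698.88) + 1180.66|/2
= 645.08/2 = 322.54

322.54


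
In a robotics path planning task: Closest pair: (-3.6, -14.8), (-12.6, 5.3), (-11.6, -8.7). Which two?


d(P0,P1) = 22.0229, d(P0,P2) = 10.0603, d(P1,P2) = 14.0357
Closest: P0 and P2

Closest pair: (-3.6, -14.8) and (-11.6, -8.7), distance = 10.0603


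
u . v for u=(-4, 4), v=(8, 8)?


u . v = u_x*v_x + u_y*v_y = (-4)*8 + 4*8
= (-32) + 32 = 0

0


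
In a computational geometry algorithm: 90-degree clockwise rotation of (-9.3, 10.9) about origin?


90° CW: (x,y) -> (y, -x)
(-9.3,10.9) -> (10.9, 9.3)

(10.9, 9.3)


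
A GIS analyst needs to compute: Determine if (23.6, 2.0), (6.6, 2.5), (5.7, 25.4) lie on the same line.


Cross product: (6.6-23.6)*(25.4-2) - (2.5-2)*(5.7-23.6)
= -388.85

No, not collinear


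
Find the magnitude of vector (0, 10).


|u| = sqrt(0^2 + 10^2) = sqrt(100) = 10

10


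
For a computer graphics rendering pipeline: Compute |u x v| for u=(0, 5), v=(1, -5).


|u x v| = |0*(-5) - 5*1|
= |0 - 5| = 5

5


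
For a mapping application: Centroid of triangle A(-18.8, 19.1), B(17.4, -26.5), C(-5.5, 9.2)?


Centroid = ((x_A+x_B+x_C)/3, (y_A+y_B+y_C)/3)
= (((-18.8)+17.4+(-5.5))/3, (19.1+(-26.5)+9.2)/3)
= (-2.3, 0.6)

(-2.3, 0.6)


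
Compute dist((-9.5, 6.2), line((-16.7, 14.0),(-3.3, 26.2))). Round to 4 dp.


|cross product| = 192.36
|line direction| = sqrt(328.4) = 18.1218
Distance = 192.36/sqrt(328.4) = 10.6148

10.6148


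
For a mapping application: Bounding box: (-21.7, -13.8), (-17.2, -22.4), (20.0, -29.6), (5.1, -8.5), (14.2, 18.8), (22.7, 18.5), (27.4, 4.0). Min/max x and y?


x range: [-21.7, 27.4]
y range: [-29.6, 18.8]
Bounding box: (-21.7,-29.6) to (27.4,18.8)

(-21.7,-29.6) to (27.4,18.8)


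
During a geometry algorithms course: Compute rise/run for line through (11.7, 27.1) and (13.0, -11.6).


slope = (y2-y1)/(x2-x1) = ((-11.6)-27.1)/(13-11.7) = (-38.7)/1.3 = -29.7692

-29.7692


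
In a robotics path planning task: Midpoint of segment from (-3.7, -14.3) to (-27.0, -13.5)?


M = (((-3.7)+(-27))/2, ((-14.3)+(-13.5))/2)
= (-15.35, -13.9)

(-15.35, -13.9)


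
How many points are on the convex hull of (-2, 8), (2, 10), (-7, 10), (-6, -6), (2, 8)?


Convex hull vertices (CCW): (-7, 10), (-6, -6), (2, 8), (2, 10)
Count = 4

4


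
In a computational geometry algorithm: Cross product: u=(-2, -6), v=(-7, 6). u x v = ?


u x v = u_x*v_y - u_y*v_x = (-2)*6 - (-6)*(-7)
= (-12) - 42 = -54

-54


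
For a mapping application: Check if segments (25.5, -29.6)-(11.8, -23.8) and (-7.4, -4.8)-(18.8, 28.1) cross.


Cross products: d1=-1732.17, d2=-1129.48, d3=-148.94, d4=-751.63
d1*d2 < 0 and d3*d4 < 0? no

No, they don't intersect


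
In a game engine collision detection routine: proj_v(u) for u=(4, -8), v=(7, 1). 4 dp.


u.v = 20, |v| = sqrt(50) = 7.0711
Scalar projection = u.v / |v| = 20 / sqrt(50) = 2.8284

2.8284


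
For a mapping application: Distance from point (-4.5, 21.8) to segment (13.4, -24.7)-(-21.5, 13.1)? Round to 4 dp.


Project P onto AB: t = 0.9001 (clamped to [0,1])
Closest point on segment: (-18.0132, 9.3235)
Distance: 18.3921

18.3921


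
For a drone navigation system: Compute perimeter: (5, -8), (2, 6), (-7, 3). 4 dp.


Sides: (5, -8)->(2, 6): sqrt(205) = 14.317821, (2, 6)->(-7, 3): sqrt(90) = 9.486833, (-7, 3)->(5, -8): sqrt(265) = 16.278821
Sum = 40.083475
Perimeter = 40.0835

40.0835


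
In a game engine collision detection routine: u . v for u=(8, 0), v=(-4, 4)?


u . v = u_x*v_x + u_y*v_y = 8*(-4) + 0*4
= (-32) + 0 = -32

-32


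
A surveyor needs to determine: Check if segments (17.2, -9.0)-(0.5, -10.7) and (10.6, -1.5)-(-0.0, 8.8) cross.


Cross products: d1=11.52, d2=201.55, d3=-136.47, d4=-326.5
d1*d2 < 0 and d3*d4 < 0? no

No, they don't intersect


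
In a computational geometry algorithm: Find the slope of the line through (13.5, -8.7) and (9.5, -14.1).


slope = (y2-y1)/(x2-x1) = ((-14.1)-(-8.7))/(9.5-13.5) = (-5.4)/(-4) = 1.35

1.35


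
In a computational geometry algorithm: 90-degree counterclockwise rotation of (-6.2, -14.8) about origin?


90° CCW: (x,y) -> (-y, x)
(-6.2,-14.8) -> (14.8, -6.2)

(14.8, -6.2)


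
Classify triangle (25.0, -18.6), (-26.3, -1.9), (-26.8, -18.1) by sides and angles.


Side lengths squared: AB^2=2910.58, BC^2=262.69, CA^2=2683.49
Sorted: [262.69, 2683.49, 2910.58]
By sides: Scalene, By angles: Acute

Scalene, Acute


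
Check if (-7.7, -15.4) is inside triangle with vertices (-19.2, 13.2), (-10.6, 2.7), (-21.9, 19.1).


Cross products: AB x AP = -125.21, BC x BP = 156.97, CA x CP = -9.37
All same sign? no

No, outside


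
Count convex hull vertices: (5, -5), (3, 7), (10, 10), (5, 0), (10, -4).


Convex hull vertices (CCW): (3, 7), (5, -5), (10, -4), (10, 10)
Count = 4

4


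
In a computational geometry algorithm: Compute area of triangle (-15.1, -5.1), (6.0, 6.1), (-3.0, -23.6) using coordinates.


Area = |x_A(y_B-y_C) + x_B(y_C-y_A) + x_C(y_A-y_B)|/2
= |(-448.47) + (-111) + 33.6|/2
= 525.87/2 = 262.935

262.935


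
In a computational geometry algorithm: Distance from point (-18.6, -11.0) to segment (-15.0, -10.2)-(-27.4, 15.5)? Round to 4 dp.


Project P onto AB: t = 0.0296 (clamped to [0,1])
Closest point on segment: (-15.3667, -9.44)
Distance: 3.59

3.59


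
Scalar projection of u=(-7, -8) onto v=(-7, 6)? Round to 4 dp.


u.v = 1, |v| = sqrt(85) = 9.2195
Scalar projection = u.v / |v| = 1 / sqrt(85) = 0.1085

0.1085


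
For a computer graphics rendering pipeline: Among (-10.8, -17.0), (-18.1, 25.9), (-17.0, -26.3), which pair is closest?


d(P0,P1) = 43.5167, d(P0,P2) = 11.1772, d(P1,P2) = 52.2116
Closest: P0 and P2

Closest pair: (-10.8, -17.0) and (-17.0, -26.3), distance = 11.1772


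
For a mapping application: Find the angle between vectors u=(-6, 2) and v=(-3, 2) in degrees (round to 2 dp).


u.v = 22, |u| = sqrt(40) = 6.3246, |v| = sqrt(13) = 3.6056
cos(theta) = u.v/(|u||v|) = 22/sqrt(520) = 0.964764
theta = acos(0.964764) = 15.26 degrees

15.26 degrees


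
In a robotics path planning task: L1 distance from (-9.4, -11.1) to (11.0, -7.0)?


|(-9.4)-11| + |(-11.1)-(-7)| = 20.4 + 4.1 = 24.5

24.5


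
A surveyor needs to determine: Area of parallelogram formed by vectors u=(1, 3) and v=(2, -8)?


|u x v| = |1*(-8) - 3*2|
= |(-8) - 6| = 14

14


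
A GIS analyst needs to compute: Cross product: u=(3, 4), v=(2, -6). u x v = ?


u x v = u_x*v_y - u_y*v_x = 3*(-6) - 4*2
= (-18) - 8 = -26

-26


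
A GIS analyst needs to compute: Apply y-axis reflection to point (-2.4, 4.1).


Reflection over y-axis: (x,y) -> (-x,y)
(-2.4, 4.1) -> (2.4, 4.1)

(2.4, 4.1)


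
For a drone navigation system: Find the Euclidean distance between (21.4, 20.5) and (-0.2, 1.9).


dx=-21.6, dy=-18.6
d^2 = (-21.6)^2 + (-18.6)^2 = 812.52
d = sqrt(812.52) = 28.5047

28.5047


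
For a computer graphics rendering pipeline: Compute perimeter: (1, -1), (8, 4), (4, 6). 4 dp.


Sides: (1, -1)->(8, 4): sqrt(74) = 8.602325, (8, 4)->(4, 6): sqrt(20) = 4.472136, (4, 6)->(1, -1): sqrt(58) = 7.615773
Sum = 20.690234
Perimeter = 20.6902

20.6902


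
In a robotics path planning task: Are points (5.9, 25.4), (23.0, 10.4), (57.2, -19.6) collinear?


Cross product: (23-5.9)*((-19.6)-25.4) - (10.4-25.4)*(57.2-5.9)
= 0

Yes, collinear


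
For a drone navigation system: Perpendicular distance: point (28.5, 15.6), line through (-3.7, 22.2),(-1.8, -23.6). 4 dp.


|cross product| = 1462.22
|line direction| = sqrt(2101.25) = 45.8394
Distance = 1462.22/sqrt(2101.25) = 31.8988

31.8988


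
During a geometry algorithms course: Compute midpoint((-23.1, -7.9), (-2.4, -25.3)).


M = (((-23.1)+(-2.4))/2, ((-7.9)+(-25.3))/2)
= (-12.75, -16.6)

(-12.75, -16.6)


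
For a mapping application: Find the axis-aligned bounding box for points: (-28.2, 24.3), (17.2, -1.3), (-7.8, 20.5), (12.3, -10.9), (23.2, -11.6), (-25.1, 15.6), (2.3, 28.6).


x range: [-28.2, 23.2]
y range: [-11.6, 28.6]
Bounding box: (-28.2,-11.6) to (23.2,28.6)

(-28.2,-11.6) to (23.2,28.6)


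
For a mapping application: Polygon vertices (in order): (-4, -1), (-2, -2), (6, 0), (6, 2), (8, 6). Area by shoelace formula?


Shoelace sum: ((-4)*(-2) - (-2)*(-1)) + ((-2)*0 - 6*(-2)) + (6*2 - 6*0) + (6*6 - 8*2) + (8*(-1) - (-4)*6)
= 66
Area = |66|/2 = 33

33


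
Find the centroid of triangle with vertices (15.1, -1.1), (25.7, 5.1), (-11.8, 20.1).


Centroid = ((x_A+x_B+x_C)/3, (y_A+y_B+y_C)/3)
= ((15.1+25.7+(-11.8))/3, ((-1.1)+5.1+20.1)/3)
= (9.6667, 8.0333)

(9.6667, 8.0333)


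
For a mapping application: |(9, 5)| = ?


|u| = sqrt(9^2 + 5^2) = sqrt(106) = 10.2956

10.2956


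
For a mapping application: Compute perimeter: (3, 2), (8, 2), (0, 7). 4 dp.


Sides: (3, 2)->(8, 2): sqrt(25) = 5, (8, 2)->(0, 7): sqrt(89) = 9.433981, (0, 7)->(3, 2): sqrt(34) = 5.830952
Sum = 20.264933
Perimeter = 20.2649

20.2649


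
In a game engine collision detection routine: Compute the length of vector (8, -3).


|u| = sqrt(8^2 + (-3)^2) = sqrt(73) = 8.544

8.544


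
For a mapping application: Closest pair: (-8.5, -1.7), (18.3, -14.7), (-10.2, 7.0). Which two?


d(P0,P1) = 29.7866, d(P0,P2) = 8.8645, d(P1,P2) = 35.8209
Closest: P0 and P2

Closest pair: (-8.5, -1.7) and (-10.2, 7.0), distance = 8.8645


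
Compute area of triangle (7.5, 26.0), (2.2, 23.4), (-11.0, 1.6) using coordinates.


Area = |x_A(y_B-y_C) + x_B(y_C-y_A) + x_C(y_A-y_B)|/2
= |163.5 + (-53.68) + (-28.6)|/2
= 81.22/2 = 40.61

40.61


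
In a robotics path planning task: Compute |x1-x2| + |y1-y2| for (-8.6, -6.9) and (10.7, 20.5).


|(-8.6)-10.7| + |(-6.9)-20.5| = 19.3 + 27.4 = 46.7

46.7


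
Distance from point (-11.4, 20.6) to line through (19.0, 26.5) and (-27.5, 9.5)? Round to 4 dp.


|cross product| = 242.45
|line direction| = sqrt(2451.25) = 49.5101
Distance = 242.45/sqrt(2451.25) = 4.897

4.897


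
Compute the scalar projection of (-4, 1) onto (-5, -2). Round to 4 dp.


u.v = 18, |v| = sqrt(29) = 5.3852
Scalar projection = u.v / |v| = 18 / sqrt(29) = 3.3425

3.3425


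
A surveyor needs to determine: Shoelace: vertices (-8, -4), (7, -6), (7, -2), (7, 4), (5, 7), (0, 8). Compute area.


Shoelace sum: ((-8)*(-6) - 7*(-4)) + (7*(-2) - 7*(-6)) + (7*4 - 7*(-2)) + (7*7 - 5*4) + (5*8 - 0*7) + (0*(-4) - (-8)*8)
= 279
Area = |279|/2 = 139.5

139.5


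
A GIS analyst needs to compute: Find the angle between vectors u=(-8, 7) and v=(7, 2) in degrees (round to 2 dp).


u.v = -42, |u| = sqrt(113) = 10.6301, |v| = sqrt(53) = 7.2801
cos(theta) = u.v/(|u||v|) = -42/sqrt(5989) = -0.542715
theta = acos(-0.542715) = 122.87 degrees

122.87 degrees


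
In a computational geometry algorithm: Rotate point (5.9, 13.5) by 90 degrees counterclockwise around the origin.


90° CCW: (x,y) -> (-y, x)
(5.9,13.5) -> (-13.5, 5.9)

(-13.5, 5.9)


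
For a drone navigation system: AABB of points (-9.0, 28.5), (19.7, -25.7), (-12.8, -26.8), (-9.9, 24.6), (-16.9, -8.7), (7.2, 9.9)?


x range: [-16.9, 19.7]
y range: [-26.8, 28.5]
Bounding box: (-16.9,-26.8) to (19.7,28.5)

(-16.9,-26.8) to (19.7,28.5)


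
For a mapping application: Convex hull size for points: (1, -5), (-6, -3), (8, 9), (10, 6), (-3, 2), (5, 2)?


Convex hull vertices (CCW): (-6, -3), (1, -5), (10, 6), (8, 9), (-3, 2)
Count = 5

5


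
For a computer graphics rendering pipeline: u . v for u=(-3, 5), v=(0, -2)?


u . v = u_x*v_x + u_y*v_y = (-3)*0 + 5*(-2)
= 0 + (-10) = -10

-10


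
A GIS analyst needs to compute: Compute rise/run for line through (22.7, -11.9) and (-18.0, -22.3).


slope = (y2-y1)/(x2-x1) = ((-22.3)-(-11.9))/((-18)-22.7) = (-10.4)/(-40.7) = 0.2555

0.2555


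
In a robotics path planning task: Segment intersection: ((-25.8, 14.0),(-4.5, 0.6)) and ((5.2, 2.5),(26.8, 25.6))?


Cross products: d1=964.5, d2=183.03, d3=170.45, d4=951.92
d1*d2 < 0 and d3*d4 < 0? no

No, they don't intersect


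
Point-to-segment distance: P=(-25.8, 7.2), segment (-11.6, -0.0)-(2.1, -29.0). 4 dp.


Project P onto AB: t = 0 (clamped to [0,1])
Closest point on segment: (-11.6, 0)
Distance: 15.9211

15.9211


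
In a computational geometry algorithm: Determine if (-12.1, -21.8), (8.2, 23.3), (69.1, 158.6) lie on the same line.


Cross product: (8.2-(-12.1))*(158.6-(-21.8)) - (23.3-(-21.8))*(69.1-(-12.1))
= 0

Yes, collinear


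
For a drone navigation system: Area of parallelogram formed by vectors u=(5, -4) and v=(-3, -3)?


|u x v| = |5*(-3) - (-4)*(-3)|
= |(-15) - 12| = 27

27


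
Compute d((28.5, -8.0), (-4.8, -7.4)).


dx=-33.3, dy=0.6
d^2 = (-33.3)^2 + 0.6^2 = 1109.25
d = sqrt(1109.25) = 33.3054

33.3054


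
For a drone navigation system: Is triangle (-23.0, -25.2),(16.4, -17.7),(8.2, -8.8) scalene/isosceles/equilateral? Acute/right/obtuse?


Side lengths squared: AB^2=1608.61, BC^2=146.45, CA^2=1242.4
Sorted: [146.45, 1242.4, 1608.61]
By sides: Scalene, By angles: Obtuse

Scalene, Obtuse


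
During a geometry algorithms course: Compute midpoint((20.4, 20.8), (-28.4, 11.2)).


M = ((20.4+(-28.4))/2, (20.8+11.2)/2)
= (-4, 16)

(-4, 16)


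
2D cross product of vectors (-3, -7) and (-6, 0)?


u x v = u_x*v_y - u_y*v_x = (-3)*0 - (-7)*(-6)
= 0 - 42 = -42

-42


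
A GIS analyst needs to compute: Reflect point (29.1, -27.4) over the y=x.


Reflection over y=x: (x,y) -> (y,x)
(29.1, -27.4) -> (-27.4, 29.1)

(-27.4, 29.1)


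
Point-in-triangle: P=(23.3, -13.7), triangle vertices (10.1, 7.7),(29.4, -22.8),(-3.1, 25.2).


Cross products: AB x AP = -10.42, BC x BP = -2.95, CA x CP = -51.48
All same sign? yes

Yes, inside


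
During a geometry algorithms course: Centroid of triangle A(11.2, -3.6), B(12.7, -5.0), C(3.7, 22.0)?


Centroid = ((x_A+x_B+x_C)/3, (y_A+y_B+y_C)/3)
= ((11.2+12.7+3.7)/3, ((-3.6)+(-5)+22)/3)
= (9.2, 4.4667)

(9.2, 4.4667)


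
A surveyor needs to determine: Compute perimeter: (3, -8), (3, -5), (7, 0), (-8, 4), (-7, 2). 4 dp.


Sides: (3, -8)->(3, -5): sqrt(9) = 3, (3, -5)->(7, 0): sqrt(41) = 6.403124, (7, 0)->(-8, 4): sqrt(241) = 15.524175, (-8, 4)->(-7, 2): sqrt(5) = 2.236068, (-7, 2)->(3, -8): sqrt(200) = 14.142136
Sum = 41.305503
Perimeter = 41.3055

41.3055


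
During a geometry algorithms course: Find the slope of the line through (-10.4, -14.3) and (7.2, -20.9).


slope = (y2-y1)/(x2-x1) = ((-20.9)-(-14.3))/(7.2-(-10.4)) = (-6.6)/17.6 = -0.375

-0.375


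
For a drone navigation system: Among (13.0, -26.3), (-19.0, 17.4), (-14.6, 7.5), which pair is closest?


d(P0,P1) = 54.1635, d(P0,P2) = 43.6371, d(P1,P2) = 10.8337
Closest: P1 and P2

Closest pair: (-19.0, 17.4) and (-14.6, 7.5), distance = 10.8337


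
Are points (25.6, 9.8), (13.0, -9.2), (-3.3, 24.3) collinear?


Cross product: (13-25.6)*(24.3-9.8) - ((-9.2)-9.8)*((-3.3)-25.6)
= -731.8

No, not collinear


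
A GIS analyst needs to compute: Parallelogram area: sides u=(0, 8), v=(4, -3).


|u x v| = |0*(-3) - 8*4|
= |0 - 32| = 32

32


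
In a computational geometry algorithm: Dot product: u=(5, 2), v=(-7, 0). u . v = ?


u . v = u_x*v_x + u_y*v_y = 5*(-7) + 2*0
= (-35) + 0 = -35

-35


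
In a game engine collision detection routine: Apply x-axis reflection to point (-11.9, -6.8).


Reflection over x-axis: (x,y) -> (x,-y)
(-11.9, -6.8) -> (-11.9, 6.8)

(-11.9, 6.8)


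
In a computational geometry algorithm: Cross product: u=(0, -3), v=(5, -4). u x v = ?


u x v = u_x*v_y - u_y*v_x = 0*(-4) - (-3)*5
= 0 - (-15) = 15

15


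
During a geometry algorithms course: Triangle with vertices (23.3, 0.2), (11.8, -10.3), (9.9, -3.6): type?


Side lengths squared: AB^2=242.5, BC^2=48.5, CA^2=194
Sorted: [48.5, 194, 242.5]
By sides: Scalene, By angles: Right

Scalene, Right


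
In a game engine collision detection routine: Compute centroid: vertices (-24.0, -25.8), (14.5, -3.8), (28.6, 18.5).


Centroid = ((x_A+x_B+x_C)/3, (y_A+y_B+y_C)/3)
= (((-24)+14.5+28.6)/3, ((-25.8)+(-3.8)+18.5)/3)
= (6.3667, -3.7)

(6.3667, -3.7)


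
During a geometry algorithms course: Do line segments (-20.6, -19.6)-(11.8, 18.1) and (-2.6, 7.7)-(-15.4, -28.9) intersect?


Cross products: d1=-309.36, d2=393.92, d3=205.92, d4=-497.36
d1*d2 < 0 and d3*d4 < 0? yes

Yes, they intersect


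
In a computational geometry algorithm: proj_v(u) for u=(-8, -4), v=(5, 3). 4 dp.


u.v = -52, |v| = sqrt(34) = 5.831
Scalar projection = u.v / |v| = -52 / sqrt(34) = -8.9179

-8.9179


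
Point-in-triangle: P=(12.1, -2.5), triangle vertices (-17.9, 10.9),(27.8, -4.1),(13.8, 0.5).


Cross products: AB x AP = -162.38, BC x BP = 49.82, CA x CP = 112.78
All same sign? no

No, outside


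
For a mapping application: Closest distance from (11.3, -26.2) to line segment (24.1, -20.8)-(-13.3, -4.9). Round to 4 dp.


Project P onto AB: t = 0.2379 (clamped to [0,1])
Closest point on segment: (15.2036, -17.0179)
Distance: 9.9775

9.9775


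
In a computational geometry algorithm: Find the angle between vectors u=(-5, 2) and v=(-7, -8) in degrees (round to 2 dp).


u.v = 19, |u| = sqrt(29) = 5.3852, |v| = sqrt(113) = 10.6301
cos(theta) = u.v/(|u||v|) = 19/sqrt(3277) = 0.331906
theta = acos(0.331906) = 70.62 degrees

70.62 degrees


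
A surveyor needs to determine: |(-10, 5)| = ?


|u| = sqrt((-10)^2 + 5^2) = sqrt(125) = 11.1803

11.1803


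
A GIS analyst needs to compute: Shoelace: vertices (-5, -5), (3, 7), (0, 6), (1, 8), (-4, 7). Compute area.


Shoelace sum: ((-5)*7 - 3*(-5)) + (3*6 - 0*7) + (0*8 - 1*6) + (1*7 - (-4)*8) + ((-4)*(-5) - (-5)*7)
= 86
Area = |86|/2 = 43

43


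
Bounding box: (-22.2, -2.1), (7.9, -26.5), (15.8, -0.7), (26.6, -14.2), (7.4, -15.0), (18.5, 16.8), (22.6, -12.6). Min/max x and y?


x range: [-22.2, 26.6]
y range: [-26.5, 16.8]
Bounding box: (-22.2,-26.5) to (26.6,16.8)

(-22.2,-26.5) to (26.6,16.8)


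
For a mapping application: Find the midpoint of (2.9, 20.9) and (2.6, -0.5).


M = ((2.9+2.6)/2, (20.9+(-0.5))/2)
= (2.75, 10.2)

(2.75, 10.2)


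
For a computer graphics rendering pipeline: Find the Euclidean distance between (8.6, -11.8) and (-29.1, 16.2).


dx=-37.7, dy=28
d^2 = (-37.7)^2 + 28^2 = 2205.29
d = sqrt(2205.29) = 46.9605

46.9605


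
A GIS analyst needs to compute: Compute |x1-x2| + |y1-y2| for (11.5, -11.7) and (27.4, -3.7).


|11.5-27.4| + |(-11.7)-(-3.7)| = 15.9 + 8 = 23.9

23.9


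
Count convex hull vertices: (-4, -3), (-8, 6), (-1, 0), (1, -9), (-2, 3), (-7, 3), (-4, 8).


Convex hull vertices (CCW): (-8, 6), (-7, 3), (-4, -3), (1, -9), (-1, 0), (-2, 3), (-4, 8)
Count = 7

7


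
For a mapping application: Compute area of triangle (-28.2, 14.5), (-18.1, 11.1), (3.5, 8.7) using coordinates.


Area = |x_A(y_B-y_C) + x_B(y_C-y_A) + x_C(y_A-y_B)|/2
= |(-67.68) + 104.98 + 11.9|/2
= 49.2/2 = 24.6

24.6


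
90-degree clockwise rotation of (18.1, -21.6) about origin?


90° CW: (x,y) -> (y, -x)
(18.1,-21.6) -> (-21.6, -18.1)

(-21.6, -18.1)


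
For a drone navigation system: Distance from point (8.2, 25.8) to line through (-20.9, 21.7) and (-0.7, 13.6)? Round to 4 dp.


|cross product| = 318.53
|line direction| = sqrt(473.65) = 21.7635
Distance = 318.53/sqrt(473.65) = 14.636

14.636


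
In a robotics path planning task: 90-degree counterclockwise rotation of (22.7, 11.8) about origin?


90° CCW: (x,y) -> (-y, x)
(22.7,11.8) -> (-11.8, 22.7)

(-11.8, 22.7)


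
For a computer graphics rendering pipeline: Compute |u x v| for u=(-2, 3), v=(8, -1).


|u x v| = |(-2)*(-1) - 3*8|
= |2 - 24| = 22

22


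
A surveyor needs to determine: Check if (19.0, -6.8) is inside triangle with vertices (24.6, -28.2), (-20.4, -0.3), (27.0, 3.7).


Cross products: AB x AP = -806.76, BC x BP = -465.7, CA x CP = -230
All same sign? yes

Yes, inside


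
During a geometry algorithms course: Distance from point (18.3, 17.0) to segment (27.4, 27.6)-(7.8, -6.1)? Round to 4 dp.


Project P onto AB: t = 0.3524 (clamped to [0,1])
Closest point on segment: (20.4932, 15.7245)
Distance: 2.5371

2.5371


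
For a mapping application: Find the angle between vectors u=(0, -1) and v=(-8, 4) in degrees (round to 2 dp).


u.v = -4, |u| = sqrt(1) = 1, |v| = sqrt(80) = 8.9443
cos(theta) = u.v/(|u||v|) = -4/sqrt(80) = -0.447214
theta = acos(-0.447214) = 116.57 degrees

116.57 degrees


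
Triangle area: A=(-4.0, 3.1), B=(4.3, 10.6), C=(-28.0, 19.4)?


Area = |x_A(y_B-y_C) + x_B(y_C-y_A) + x_C(y_A-y_B)|/2
= |35.2 + 70.09 + 210|/2
= 315.29/2 = 157.645

157.645


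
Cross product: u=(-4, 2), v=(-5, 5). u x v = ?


u x v = u_x*v_y - u_y*v_x = (-4)*5 - 2*(-5)
= (-20) - (-10) = -10

-10


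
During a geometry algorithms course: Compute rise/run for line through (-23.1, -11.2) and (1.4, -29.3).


slope = (y2-y1)/(x2-x1) = ((-29.3)-(-11.2))/(1.4-(-23.1)) = (-18.1)/24.5 = -0.7388

-0.7388


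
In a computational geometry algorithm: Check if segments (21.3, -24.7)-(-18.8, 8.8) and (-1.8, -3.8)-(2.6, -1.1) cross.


Cross products: d1=-154.33, d2=101.34, d3=-64.24, d4=-319.91
d1*d2 < 0 and d3*d4 < 0? no

No, they don't intersect


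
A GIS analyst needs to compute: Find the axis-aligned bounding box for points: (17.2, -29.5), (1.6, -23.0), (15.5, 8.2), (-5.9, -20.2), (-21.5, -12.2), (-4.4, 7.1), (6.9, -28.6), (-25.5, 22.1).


x range: [-25.5, 17.2]
y range: [-29.5, 22.1]
Bounding box: (-25.5,-29.5) to (17.2,22.1)

(-25.5,-29.5) to (17.2,22.1)


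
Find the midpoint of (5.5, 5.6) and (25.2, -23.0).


M = ((5.5+25.2)/2, (5.6+(-23))/2)
= (15.35, -8.7)

(15.35, -8.7)


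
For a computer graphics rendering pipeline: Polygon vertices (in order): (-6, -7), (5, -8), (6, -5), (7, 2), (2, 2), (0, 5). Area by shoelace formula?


Shoelace sum: ((-6)*(-8) - 5*(-7)) + (5*(-5) - 6*(-8)) + (6*2 - 7*(-5)) + (7*2 - 2*2) + (2*5 - 0*2) + (0*(-7) - (-6)*5)
= 203
Area = |203|/2 = 101.5

101.5


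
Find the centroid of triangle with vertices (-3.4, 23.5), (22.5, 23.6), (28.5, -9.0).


Centroid = ((x_A+x_B+x_C)/3, (y_A+y_B+y_C)/3)
= (((-3.4)+22.5+28.5)/3, (23.5+23.6+(-9))/3)
= (15.8667, 12.7)

(15.8667, 12.7)


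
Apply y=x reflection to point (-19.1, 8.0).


Reflection over y=x: (x,y) -> (y,x)
(-19.1, 8) -> (8, -19.1)

(8, -19.1)


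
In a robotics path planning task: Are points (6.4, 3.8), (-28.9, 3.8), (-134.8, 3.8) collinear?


Cross product: ((-28.9)-6.4)*(3.8-3.8) - (3.8-3.8)*((-134.8)-6.4)
= 0

Yes, collinear


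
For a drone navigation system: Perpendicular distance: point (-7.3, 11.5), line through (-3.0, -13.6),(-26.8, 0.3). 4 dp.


|cross product| = 537.61
|line direction| = sqrt(759.65) = 27.5617
Distance = 537.61/sqrt(759.65) = 19.5057

19.5057


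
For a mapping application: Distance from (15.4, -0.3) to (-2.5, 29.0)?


dx=-17.9, dy=29.3
d^2 = (-17.9)^2 + 29.3^2 = 1178.9
d = sqrt(1178.9) = 34.3351

34.3351
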